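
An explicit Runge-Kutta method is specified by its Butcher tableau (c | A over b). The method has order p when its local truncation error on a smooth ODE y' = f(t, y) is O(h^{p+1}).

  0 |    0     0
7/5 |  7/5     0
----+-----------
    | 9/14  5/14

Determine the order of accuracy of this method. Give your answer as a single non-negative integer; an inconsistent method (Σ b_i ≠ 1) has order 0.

b = (9/14, 5/14)
c = (0, 7/5)
Σ b_i: 9/14·1 + 5/14·1 = 1 ✓
b·c: 5/14·7/5 = 1/2 ✓; 2 stages ⇒ order 2.

2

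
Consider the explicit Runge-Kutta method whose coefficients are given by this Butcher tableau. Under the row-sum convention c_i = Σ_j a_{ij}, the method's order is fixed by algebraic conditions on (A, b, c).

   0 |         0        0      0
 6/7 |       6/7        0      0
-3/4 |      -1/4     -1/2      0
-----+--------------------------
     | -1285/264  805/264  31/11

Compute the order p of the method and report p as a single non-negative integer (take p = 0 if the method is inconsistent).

2

b = (-1285/264, 805/264, 31/11)
c = (0, 6/7, -3/4)
Ac = (0, 0, -3/7)
Σ b_i: (-1285/264)·1 + 805/264·1 + 31/11·1 = 1 ✓
b·c: 805/264·6/7 + 31/11·(-3/4) = 1/2 ✓
b·c²: 805/264·36/49 + 31/11·9/16 = 4713/1232 ≠ 1/3 ⇒ order 2.
b·Ac: 31/11·(-3/7) = -93/77 ≠ 1/6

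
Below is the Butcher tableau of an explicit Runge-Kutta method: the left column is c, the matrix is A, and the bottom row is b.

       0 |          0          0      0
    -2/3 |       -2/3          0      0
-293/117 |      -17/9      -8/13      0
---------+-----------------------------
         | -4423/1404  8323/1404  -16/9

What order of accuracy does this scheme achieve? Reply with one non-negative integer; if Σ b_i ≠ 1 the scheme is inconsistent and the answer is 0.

2

b = (-4423/1404, 8323/1404, -16/9)
c = (0, -2/3, -293/117)
Ac = (0, 0, 16/39)
Σ b_i: (-4423/1404)·1 + 8323/1404·1 + (-16/9)·1 = 1 ✓
b·c: 8323/1404·(-2/3) + (-16/9)·(-293/117) = 1/2 ✓
b·c²: 8323/1404·4/9 + (-16/9)·85849/13689 = -1048987/123201 ≠ 1/3 ⇒ order 2.
b·Ac: (-16/9)·16/39 = -256/351 ≠ 1/6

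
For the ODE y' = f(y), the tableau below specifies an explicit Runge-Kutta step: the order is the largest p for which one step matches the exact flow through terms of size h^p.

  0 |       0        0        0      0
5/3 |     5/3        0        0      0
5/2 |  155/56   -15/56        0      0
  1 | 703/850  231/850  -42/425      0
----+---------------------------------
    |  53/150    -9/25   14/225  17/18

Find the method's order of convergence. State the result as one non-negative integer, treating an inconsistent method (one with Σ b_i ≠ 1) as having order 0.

b = (53/150, -9/25, 14/225, 17/18)
c = (0, 5/3, 5/2, 1)
Ac = (0, 0, -25/56, 7/34)
Σ b_i: 53/150·1 + (-9/25)·1 + 14/225·1 + 17/18·1 = 1 ✓
b·c: (-9/25)·5/3 + 14/225·5/2 + 17/18·1 = 1/2 ✓
b·c²: (-9/25)·25/9 + 14/225·25/4 + 17/18·1 = 1/3 ✓
b·Ac: 14/225·(-25/56) + 17/18·7/34 = 1/6 ✓
b·c³: (-9/25)·125/27 + 14/225·125/8 + 17/18·1 = 1/4 ✓
b·(c∘Ac): 14/225·(-125/112) + 17/18·7/34 = 1/8 ✓
b·Ac²: 14/225·(-125/168) + 17/18·7/51 = 1/12 ✓
b·A²c: 17/18·3/68 = 1/24 ✓; 4 stages ⇒ order 4.

4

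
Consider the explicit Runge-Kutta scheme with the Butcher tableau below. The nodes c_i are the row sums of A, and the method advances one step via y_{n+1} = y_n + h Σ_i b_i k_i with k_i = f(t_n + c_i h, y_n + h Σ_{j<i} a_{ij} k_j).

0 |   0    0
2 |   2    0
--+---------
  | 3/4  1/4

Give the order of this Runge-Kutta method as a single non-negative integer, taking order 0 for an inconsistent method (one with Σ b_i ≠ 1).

b = (3/4, 1/4)
c = (0, 2)
Σ b_i: 3/4·1 + 1/4·1 = 1 ✓
b·c: 1/4·2 = 1/2 ✓; 2 stages ⇒ order 2.

2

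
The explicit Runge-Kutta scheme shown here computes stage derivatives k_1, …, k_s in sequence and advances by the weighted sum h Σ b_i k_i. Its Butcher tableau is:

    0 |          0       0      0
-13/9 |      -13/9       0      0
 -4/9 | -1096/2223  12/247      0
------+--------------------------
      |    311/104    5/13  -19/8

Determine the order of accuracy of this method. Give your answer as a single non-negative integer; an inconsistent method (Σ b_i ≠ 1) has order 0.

b = (311/104, 5/13, -19/8)
c = (0, -13/9, -4/9)
Ac = (0, 0, -4/57)
Σ b_i: 311/104·1 + 5/13·1 + (-19/8)·1 = 1 ✓
b·c: 5/13·(-13/9) + (-19/8)·(-4/9) = 1/2 ✓
b·c²: 5/13·169/81 + (-19/8)·16/81 = 1/3 ✓
b·Ac: (-19/8)·(-4/57) = 1/6 ✓; 3 stages ⇒ order 3.

3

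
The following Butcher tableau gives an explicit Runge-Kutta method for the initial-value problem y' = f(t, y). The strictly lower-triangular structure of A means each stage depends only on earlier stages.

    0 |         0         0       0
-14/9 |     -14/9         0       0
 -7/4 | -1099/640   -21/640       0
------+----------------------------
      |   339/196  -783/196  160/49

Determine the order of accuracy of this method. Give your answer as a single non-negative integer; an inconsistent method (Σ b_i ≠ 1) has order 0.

b = (339/196, -783/196, 160/49)
c = (0, -14/9, -7/4)
Ac = (0, 0, 49/960)
Σ b_i: 339/196·1 + (-783/196)·1 + 160/49·1 = 1 ✓
b·c: (-783/196)·(-14/9) + 160/49·(-7/4) = 1/2 ✓
b·c²: (-783/196)·196/81 + 160/49·49/16 = 1/3 ✓
b·Ac: 160/49·49/960 = 1/6 ✓; 3 stages ⇒ order 3.

3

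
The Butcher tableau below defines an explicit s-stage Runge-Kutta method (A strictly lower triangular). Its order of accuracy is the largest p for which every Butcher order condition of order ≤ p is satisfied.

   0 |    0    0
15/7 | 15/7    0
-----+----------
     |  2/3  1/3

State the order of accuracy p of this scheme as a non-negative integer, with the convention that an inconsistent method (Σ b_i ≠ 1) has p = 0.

b = (2/3, 1/3)
c = (0, 15/7)
Σ b_i: 2/3·1 + 1/3·1 = 1 ✓
b·c: 1/3·15/7 = 5/7 ≠ 1/2 ⇒ order 1.

1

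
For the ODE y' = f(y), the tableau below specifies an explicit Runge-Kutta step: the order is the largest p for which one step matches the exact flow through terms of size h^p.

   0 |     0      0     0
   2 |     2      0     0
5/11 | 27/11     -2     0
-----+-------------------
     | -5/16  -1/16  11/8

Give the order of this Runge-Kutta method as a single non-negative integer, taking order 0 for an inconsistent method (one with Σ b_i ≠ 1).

b = (-5/16, -1/16, 11/8)
c = (0, 2, 5/11)
Ac = (0, 0, -4)
Σ b_i: (-5/16)·1 + (-1/16)·1 + 11/8·1 = 1 ✓
b·c: (-1/16)·2 + 11/8·5/11 = 1/2 ✓
b·c²: (-1/16)·4 + 11/8·25/121 = 3/88 ≠ 1/3 ⇒ order 2.
b·Ac: 11/8·(-4) = -11/2 ≠ 1/6

2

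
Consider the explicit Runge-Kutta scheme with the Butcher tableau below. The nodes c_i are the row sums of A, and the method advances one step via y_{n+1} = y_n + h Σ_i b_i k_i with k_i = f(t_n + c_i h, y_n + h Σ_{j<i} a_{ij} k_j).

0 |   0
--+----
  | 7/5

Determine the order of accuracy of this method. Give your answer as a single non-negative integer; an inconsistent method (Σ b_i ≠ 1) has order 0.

b = (7/5)
c = (0)
Σ b_i: 7/5·1 = 7/5 ≠ 1 ⇒ order 0.

0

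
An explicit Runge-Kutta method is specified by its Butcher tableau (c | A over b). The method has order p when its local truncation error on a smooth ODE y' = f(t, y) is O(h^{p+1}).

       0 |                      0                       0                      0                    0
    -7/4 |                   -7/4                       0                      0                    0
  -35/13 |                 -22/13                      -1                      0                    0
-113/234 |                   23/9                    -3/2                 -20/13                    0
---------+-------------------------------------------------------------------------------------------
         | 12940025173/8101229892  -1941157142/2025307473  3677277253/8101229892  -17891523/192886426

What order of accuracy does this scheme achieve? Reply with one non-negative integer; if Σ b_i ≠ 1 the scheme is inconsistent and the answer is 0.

3

b = (12940025173/8101229892, -1941157142/2025307473, 3677277253/8101229892, -17891523/192886426)
c = (0, -7/4, -35/13, -113/234)
Ac = (0, 0, 7/4, 9149/1352)
Σ b_i: 12940025173/8101229892·1 + (-1941157142/2025307473)·1 + 3677277253/8101229892·1 + (-17891523/192886426)·1 = 1 ✓
b·c: (-1941157142/2025307473)·(-7/4) + 3677277253/8101229892·(-35/13) + (-17891523/192886426)·(-113/234) = 1/2 ✓
b·c²: (-1941157142/2025307473)·49/16 + 3677277253/8101229892·1225/169 + (-17891523/192886426)·12769/54756 = 1/3 ✓
b·Ac: 3677277253/8101229892·7/4 + (-17891523/192886426)·9149/1352 = 1/6 ✓
b·c³: (-1941157142/2025307473)·(-343/64) + 3677277253/8101229892·(-42875/2197) + (-17891523/192886426)·(-1442897/12812904) = -1340031057061/361083389472 ≠ 1/4 ⇒ order 3.
b·(c∘Ac): 3677277253/8101229892·(-245/52) + (-17891523/192886426)·(-1033837/316368) = -220926333817/120361129824 ≠ 1/8
b·Ac²: 3677277253/8101229892·(-49/16) + (-17891523/192886426)·(-1106959/70304) = 2117381917/30090282456 ≠ 1/12
b·A²c: (-17891523/192886426)·(-35/13) = 48169485/192886426 ≠ 1/24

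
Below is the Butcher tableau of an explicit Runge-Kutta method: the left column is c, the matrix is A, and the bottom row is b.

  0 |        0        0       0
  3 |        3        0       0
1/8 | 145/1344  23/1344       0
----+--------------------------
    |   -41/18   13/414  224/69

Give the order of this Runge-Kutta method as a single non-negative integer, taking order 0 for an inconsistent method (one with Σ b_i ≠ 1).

3

b = (-41/18, 13/414, 224/69)
c = (0, 3, 1/8)
Ac = (0, 0, 23/448)
Σ b_i: (-41/18)·1 + 13/414·1 + 224/69·1 = 1 ✓
b·c: 13/414·3 + 224/69·1/8 = 1/2 ✓
b·c²: 13/414·9 + 224/69·1/64 = 1/3 ✓
b·Ac: 224/69·23/448 = 1/6 ✓; 3 stages ⇒ order 3.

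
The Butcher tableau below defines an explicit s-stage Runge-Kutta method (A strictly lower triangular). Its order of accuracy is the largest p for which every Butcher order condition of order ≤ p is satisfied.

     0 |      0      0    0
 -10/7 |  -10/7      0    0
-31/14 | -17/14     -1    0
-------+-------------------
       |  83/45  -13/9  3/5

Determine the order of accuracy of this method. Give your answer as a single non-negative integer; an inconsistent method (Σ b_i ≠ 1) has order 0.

1

b = (83/45, -13/9, 3/5)
c = (0, -10/7, -31/14)
Ac = (0, 0, 10/7)
Σ b_i: 83/45·1 + (-13/9)·1 + 3/5·1 = 1 ✓
b·c: (-13/9)·(-10/7) + 3/5·(-31/14) = 463/630 ≠ 1/2 ⇒ order 1.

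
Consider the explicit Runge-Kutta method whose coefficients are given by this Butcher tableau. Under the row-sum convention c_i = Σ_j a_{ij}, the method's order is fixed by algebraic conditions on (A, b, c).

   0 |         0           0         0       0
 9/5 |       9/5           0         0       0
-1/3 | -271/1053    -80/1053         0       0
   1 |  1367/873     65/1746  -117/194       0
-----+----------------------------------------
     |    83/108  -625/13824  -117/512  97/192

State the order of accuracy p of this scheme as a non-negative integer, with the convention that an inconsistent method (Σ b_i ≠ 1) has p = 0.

4

b = (83/108, -625/13824, -117/512, 97/192)
c = (0, 9/5, -1/3, 1)
Ac = (0, 0, -16/117, 26/97)
Σ b_i: 83/108·1 + (-625/13824)·1 + (-117/512)·1 + 97/192·1 = 1 ✓
b·c: (-625/13824)·9/5 + (-117/512)·(-1/3) + 97/192·1 = 1/2 ✓
b·c²: (-625/13824)·81/25 + (-117/512)·1/9 + 97/192·1 = 1/3 ✓
b·Ac: (-117/512)·(-16/117) + 97/192·26/97 = 1/6 ✓
b·c³: (-625/13824)·729/125 + (-117/512)·(-1/27) + 97/192·1 = 1/4 ✓
b·(c∘Ac): (-117/512)·16/351 + 97/192·26/97 = 1/8 ✓
b·Ac²: (-117/512)·(-16/65) + 97/192·26/485 = 1/12 ✓
b·A²c: 97/192·8/97 = 1/24 ✓; 4 stages ⇒ order 4.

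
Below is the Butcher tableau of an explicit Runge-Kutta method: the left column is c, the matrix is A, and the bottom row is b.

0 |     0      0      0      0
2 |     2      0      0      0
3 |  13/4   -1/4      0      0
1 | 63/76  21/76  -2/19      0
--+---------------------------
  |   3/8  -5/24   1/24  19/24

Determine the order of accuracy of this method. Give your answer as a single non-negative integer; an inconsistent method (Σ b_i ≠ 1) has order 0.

b = (3/8, -5/24, 1/24, 19/24)
c = (0, 2, 3, 1)
Ac = (0, 0, -1/2, 9/38)
Σ b_i: 3/8·1 + (-5/24)·1 + 1/24·1 + 19/24·1 = 1 ✓
b·c: (-5/24)·2 + 1/24·3 + 19/24·1 = 1/2 ✓
b·c²: (-5/24)·4 + 1/24·9 + 19/24·1 = 1/3 ✓
b·Ac: 1/24·(-1/2) + 19/24·9/38 = 1/6 ✓
b·c³: (-5/24)·8 + 1/24·27 + 19/24·1 = 1/4 ✓
b·(c∘Ac): 1/24·(-3/2) + 19/24·9/38 = 1/8 ✓
b·Ac²: 1/24·(-1) + 19/24·3/19 = 1/12 ✓
b·A²c: 19/24·1/19 = 1/24 ✓; 4 stages ⇒ order 4.

4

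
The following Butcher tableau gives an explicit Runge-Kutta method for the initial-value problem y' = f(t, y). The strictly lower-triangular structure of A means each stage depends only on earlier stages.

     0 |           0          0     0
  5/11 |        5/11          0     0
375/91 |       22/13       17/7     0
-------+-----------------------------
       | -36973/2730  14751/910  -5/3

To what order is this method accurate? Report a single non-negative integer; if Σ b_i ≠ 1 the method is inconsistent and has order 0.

b = (-36973/2730, 14751/910, -5/3)
c = (0, 5/11, 375/91)
Ac = (0, 0, 85/77)
Σ b_i: (-36973/2730)·1 + 14751/910·1 + (-5/3)·1 = 1 ✓
b·c: 14751/910·5/11 + (-5/3)·375/91 = 1/2 ✓
b·c²: 14751/910·25/121 + (-5/3)·140625/8281 = -4546095/182182 ≠ 1/3 ⇒ order 2.
b·Ac: (-5/3)·85/77 = -425/231 ≠ 1/6

2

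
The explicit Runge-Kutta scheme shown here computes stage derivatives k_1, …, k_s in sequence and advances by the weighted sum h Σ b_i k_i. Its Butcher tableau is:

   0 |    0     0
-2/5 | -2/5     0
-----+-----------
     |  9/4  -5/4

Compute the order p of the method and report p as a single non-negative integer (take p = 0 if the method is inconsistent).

2

b = (9/4, -5/4)
c = (0, -2/5)
Σ b_i: 9/4·1 + (-5/4)·1 = 1 ✓
b·c: (-5/4)·(-2/5) = 1/2 ✓; 2 stages ⇒ order 2.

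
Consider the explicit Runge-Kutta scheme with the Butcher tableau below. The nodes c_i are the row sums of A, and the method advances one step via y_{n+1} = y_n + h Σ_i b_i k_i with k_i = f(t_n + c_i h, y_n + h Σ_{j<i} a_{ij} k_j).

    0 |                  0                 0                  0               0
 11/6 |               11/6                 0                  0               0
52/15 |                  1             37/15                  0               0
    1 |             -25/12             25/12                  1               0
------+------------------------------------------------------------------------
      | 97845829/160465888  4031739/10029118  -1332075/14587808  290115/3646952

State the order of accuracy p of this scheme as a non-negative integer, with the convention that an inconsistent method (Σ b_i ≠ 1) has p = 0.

b = (97845829/160465888, 4031739/10029118, -1332075/14587808, 290115/3646952)
c = (0, 11/6, 52/15, 1)
Ac = (0, 0, 407/90, 2623/360)
Σ b_i: 97845829/160465888·1 + 4031739/10029118·1 + (-1332075/14587808)·1 + 290115/3646952·1 = 1 ✓
b·c: 4031739/10029118·11/6 + (-1332075/14587808)·52/15 + 290115/3646952·1 = 1/2 ✓
b·c²: 4031739/10029118·121/36 + (-1332075/14587808)·2704/225 + 290115/3646952·1 = 1/3 ✓
b·Ac: (-1332075/14587808)·407/90 + 290115/3646952·2623/360 = 1/6 ✓
b·c³: 4031739/10029118·1331/216 + (-1332075/14587808)·140608/3375 + 290115/3646952·1 = -409491629/328225680 ≠ 1/4 ⇒ order 3.
b·(c∘Ac): (-1332075/14587808)·10582/675 + 290115/3646952·2623/360 = -223699475/262580544 ≠ 1/8
b·Ac²: (-1332075/14587808)·4477/540 + 290115/3646952·205417/10800 = 31016723/41028210 ≠ 1/12
b·A²c: 290115/3646952·407/90 = 2623929/7293904 ≠ 1/24

3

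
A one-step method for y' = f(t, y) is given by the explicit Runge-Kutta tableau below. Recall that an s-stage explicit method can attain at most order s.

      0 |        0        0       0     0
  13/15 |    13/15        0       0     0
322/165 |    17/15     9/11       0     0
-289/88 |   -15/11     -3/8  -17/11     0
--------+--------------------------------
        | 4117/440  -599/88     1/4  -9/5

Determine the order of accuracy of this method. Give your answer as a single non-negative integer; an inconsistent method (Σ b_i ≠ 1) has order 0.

2

b = (4117/440, -599/88, 1/4, -9/5)
c = (0, 13/15, 322/165, -289/88)
Ac = (0, 0, 39/55, -48511/14520)
Σ b_i: 4117/440·1 + (-599/88)·1 + 1/4·1 + (-9/5)·1 = 1 ✓
b·c: (-599/88)·13/15 + 1/4·322/165 + (-9/5)·(-289/88) = 1/2 ✓
b·c²: (-599/88)·169/225 + 1/4·103684/27225 + (-9/5)·83521/7744 = -41075389/1742400 ≠ 1/3 ⇒ order 2.
b·Ac: 1/4·39/55 + (-9/5)·(-48511/14520) = 149823/24200 ≠ 1/6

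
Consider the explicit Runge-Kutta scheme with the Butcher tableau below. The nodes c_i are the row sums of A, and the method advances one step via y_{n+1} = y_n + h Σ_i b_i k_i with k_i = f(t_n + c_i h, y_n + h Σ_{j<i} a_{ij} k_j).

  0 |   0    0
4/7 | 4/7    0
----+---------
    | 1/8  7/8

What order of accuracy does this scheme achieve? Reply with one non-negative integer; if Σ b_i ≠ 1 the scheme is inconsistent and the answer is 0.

2

b = (1/8, 7/8)
c = (0, 4/7)
Σ b_i: 1/8·1 + 7/8·1 = 1 ✓
b·c: 7/8·4/7 = 1/2 ✓; 2 stages ⇒ order 2.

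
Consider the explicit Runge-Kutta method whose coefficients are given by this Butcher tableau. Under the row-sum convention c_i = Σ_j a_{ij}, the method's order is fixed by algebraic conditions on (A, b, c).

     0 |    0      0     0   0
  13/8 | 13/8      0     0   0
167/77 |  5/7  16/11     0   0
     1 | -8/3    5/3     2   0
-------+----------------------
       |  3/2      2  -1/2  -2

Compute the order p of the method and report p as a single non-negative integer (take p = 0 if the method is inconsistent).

b = (3/2, 2, -1/2, -2)
c = (0, 13/8, 167/77, 1)
Ac = (0, 0, 26/11, 13021/1848)
Σ b_i: 3/2·1 + 2·1 + (-1/2)·1 + (-2)·1 = 1 ✓
b·c: 2·13/8 + (-1/2)·167/77 + (-2)·1 = 51/308 ≠ 1/2 ⇒ order 1.

1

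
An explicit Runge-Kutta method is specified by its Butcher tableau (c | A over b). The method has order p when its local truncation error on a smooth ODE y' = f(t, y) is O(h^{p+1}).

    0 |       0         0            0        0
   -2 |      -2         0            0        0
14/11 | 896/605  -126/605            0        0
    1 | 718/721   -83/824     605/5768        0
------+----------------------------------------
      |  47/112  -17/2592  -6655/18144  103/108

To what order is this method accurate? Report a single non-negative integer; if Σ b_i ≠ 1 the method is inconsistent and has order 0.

b = (47/112, -17/2592, -6655/18144, 103/108)
c = (0, -2, 14/11, 1)
Ac = (0, 0, 252/605, 69/206)
Σ b_i: 47/112·1 + (-17/2592)·1 + (-6655/18144)·1 + 103/108·1 = 1 ✓
b·c: (-17/2592)·(-2) + (-6655/18144)·14/11 + 103/108·1 = 1/2 ✓
b·c²: (-17/2592)·4 + (-6655/18144)·196/121 + 103/108·1 = 1/3 ✓
b·Ac: (-6655/18144)·252/605 + 103/108·69/206 = 1/6 ✓
b·c³: (-17/2592)·(-8) + (-6655/18144)·2744/1331 + 103/108·1 = 1/4 ✓
b·(c∘Ac): (-6655/18144)·3528/6655 + 103/108·69/206 = 1/8 ✓
b·Ac²: (-6655/18144)·(-504/605) + 103/108·(-24/103) = 1/12 ✓
b·A²c: 103/108·9/206 = 1/24 ✓; 4 stages ⇒ order 4.

4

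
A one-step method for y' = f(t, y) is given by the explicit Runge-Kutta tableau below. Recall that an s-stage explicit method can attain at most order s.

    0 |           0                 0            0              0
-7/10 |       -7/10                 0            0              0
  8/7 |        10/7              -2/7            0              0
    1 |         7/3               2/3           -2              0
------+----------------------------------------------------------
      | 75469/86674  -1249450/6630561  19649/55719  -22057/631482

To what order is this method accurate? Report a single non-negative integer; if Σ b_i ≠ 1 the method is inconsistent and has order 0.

b = (75469/86674, -1249450/6630561, 19649/55719, -22057/631482)
c = (0, -7/10, 8/7, 1)
Ac = (0, 0, 1/5, -289/105)
Σ b_i: 75469/86674·1 + (-1249450/6630561)·1 + 19649/55719·1 + (-22057/631482)·1 = 1 ✓
b·c: (-1249450/6630561)·(-7/10) + 19649/55719·8/7 + (-22057/631482)·1 = 1/2 ✓
b·c²: (-1249450/6630561)·49/100 + 19649/55719·64/49 + (-22057/631482)·1 = 1/3 ✓
b·Ac: 19649/55719·1/5 + (-22057/631482)·(-289/105) = 1/6 ✓
b·c³: (-1249450/6630561)·(-343/1000) + 19649/55719·512/343 + (-22057/631482)·1 = 1445987/2600220 ≠ 1/4 ⇒ order 3.
b·(c∘Ac): 19649/55719·8/35 + (-22057/631482)·(-289/105) = 98479/557190 ≠ 1/8
b·Ac²: 19649/55719·(-7/50) + (-22057/631482)·(-16799/7350) = 1346561/44203740 ≠ 1/12
b·A²c: (-22057/631482)·(-2/5) = 22057/1578705 ≠ 1/24

3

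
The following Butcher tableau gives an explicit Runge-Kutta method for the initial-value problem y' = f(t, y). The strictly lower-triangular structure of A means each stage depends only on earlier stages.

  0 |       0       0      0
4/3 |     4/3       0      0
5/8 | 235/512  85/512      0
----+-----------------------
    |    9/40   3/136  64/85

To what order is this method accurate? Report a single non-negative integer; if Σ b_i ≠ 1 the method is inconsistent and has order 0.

3

b = (9/40, 3/136, 64/85)
c = (0, 4/3, 5/8)
Ac = (0, 0, 85/384)
Σ b_i: 9/40·1 + 3/136·1 + 64/85·1 = 1 ✓
b·c: 3/136·4/3 + 64/85·5/8 = 1/2 ✓
b·c²: 3/136·16/9 + 64/85·25/64 = 1/3 ✓
b·Ac: 64/85·85/384 = 1/6 ✓; 3 stages ⇒ order 3.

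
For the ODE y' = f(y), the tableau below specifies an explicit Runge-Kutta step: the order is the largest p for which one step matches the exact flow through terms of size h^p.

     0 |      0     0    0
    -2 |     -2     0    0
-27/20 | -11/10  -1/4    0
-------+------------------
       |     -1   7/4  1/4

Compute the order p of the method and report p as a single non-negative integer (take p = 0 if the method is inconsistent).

b = (-1, 7/4, 1/4)
c = (0, -2, -27/20)
Ac = (0, 0, 1/2)
Σ b_i: (-1)·1 + 7/4·1 + 1/4·1 = 1 ✓
b·c: 7/4·(-2) + 1/4·(-27/20) = -307/80 ≠ 1/2 ⇒ order 1.

1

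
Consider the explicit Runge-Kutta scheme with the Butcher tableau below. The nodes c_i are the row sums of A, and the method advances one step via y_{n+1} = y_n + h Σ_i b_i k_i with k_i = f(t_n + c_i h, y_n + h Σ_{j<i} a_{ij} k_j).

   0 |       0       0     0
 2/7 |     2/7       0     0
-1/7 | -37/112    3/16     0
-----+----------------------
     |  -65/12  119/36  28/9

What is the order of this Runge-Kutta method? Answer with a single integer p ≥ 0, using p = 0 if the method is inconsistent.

b = (-65/12, 119/36, 28/9)
c = (0, 2/7, -1/7)
Ac = (0, 0, 3/56)
Σ b_i: (-65/12)·1 + 119/36·1 + 28/9·1 = 1 ✓
b·c: 119/36·2/7 + 28/9·(-1/7) = 1/2 ✓
b·c²: 119/36·4/49 + 28/9·1/49 = 1/3 ✓
b·Ac: 28/9·3/56 = 1/6 ✓; 3 stages ⇒ order 3.

3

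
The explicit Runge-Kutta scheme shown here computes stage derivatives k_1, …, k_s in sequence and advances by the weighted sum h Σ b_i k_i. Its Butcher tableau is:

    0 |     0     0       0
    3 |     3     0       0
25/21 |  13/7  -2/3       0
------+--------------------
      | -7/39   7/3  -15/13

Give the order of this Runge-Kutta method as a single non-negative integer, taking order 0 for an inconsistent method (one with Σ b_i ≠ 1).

b = (-7/39, 7/3, -15/13)
c = (0, 3, 25/21)
Ac = (0, 0, -2)
Σ b_i: (-7/39)·1 + 7/3·1 + (-15/13)·1 = 1 ✓
b·c: 7/3·3 + (-15/13)·25/21 = 512/91 ≠ 1/2 ⇒ order 1.

1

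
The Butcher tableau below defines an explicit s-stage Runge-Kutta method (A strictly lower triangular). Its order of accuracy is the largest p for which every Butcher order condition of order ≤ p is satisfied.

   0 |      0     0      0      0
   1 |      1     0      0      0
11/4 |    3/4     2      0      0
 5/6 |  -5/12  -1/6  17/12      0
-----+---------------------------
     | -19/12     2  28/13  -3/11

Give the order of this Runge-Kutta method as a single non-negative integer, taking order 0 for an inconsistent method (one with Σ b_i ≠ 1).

b = (-19/12, 2, 28/13, -3/11)
c = (0, 1, 11/4, 5/6)
Ac = (0, 0, 2, 179/48)
Σ b_i: (-19/12)·1 + 2·1 + 28/13·1 + (-3/11)·1 = 3943/1716 ≠ 1 ⇒ order 0.

0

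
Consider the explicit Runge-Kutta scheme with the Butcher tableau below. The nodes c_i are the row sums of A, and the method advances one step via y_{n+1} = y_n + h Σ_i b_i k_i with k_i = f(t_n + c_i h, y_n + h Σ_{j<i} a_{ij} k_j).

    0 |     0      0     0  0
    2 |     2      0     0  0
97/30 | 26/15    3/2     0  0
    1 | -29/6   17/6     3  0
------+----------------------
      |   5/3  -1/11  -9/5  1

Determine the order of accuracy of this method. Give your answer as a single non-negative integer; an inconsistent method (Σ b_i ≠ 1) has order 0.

b = (5/3, -1/11, -9/5, 1)
c = (0, 2, 97/30, 1)
Ac = (0, 0, 3, 461/30)
Σ b_i: 5/3·1 + (-1/11)·1 + (-9/5)·1 + 1·1 = 128/165 ≠ 1 ⇒ order 0.

0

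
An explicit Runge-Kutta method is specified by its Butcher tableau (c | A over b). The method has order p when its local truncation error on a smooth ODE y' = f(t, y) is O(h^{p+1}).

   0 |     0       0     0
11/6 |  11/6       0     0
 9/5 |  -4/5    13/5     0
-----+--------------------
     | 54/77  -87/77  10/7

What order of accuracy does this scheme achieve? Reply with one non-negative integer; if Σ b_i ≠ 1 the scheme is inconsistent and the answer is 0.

2

b = (54/77, -87/77, 10/7)
c = (0, 11/6, 9/5)
Ac = (0, 0, 143/30)
Σ b_i: 54/77·1 + (-87/77)·1 + 10/7·1 = 1 ✓
b·c: (-87/77)·11/6 + 10/7·9/5 = 1/2 ✓
b·c²: (-87/77)·121/36 + 10/7·81/25 = 349/420 ≠ 1/3 ⇒ order 2.
b·Ac: 10/7·143/30 = 143/21 ≠ 1/6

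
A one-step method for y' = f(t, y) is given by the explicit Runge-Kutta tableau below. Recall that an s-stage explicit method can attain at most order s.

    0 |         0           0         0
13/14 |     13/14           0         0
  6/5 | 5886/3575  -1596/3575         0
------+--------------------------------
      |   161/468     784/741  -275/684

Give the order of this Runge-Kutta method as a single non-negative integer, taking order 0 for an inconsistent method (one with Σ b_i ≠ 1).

3

b = (161/468, 784/741, -275/684)
c = (0, 13/14, 6/5)
Ac = (0, 0, -114/275)
Σ b_i: 161/468·1 + 784/741·1 + (-275/684)·1 = 1 ✓
b·c: 784/741·13/14 + (-275/684)·6/5 = 1/2 ✓
b·c²: 784/741·169/196 + (-275/684)·36/25 = 1/3 ✓
b·Ac: (-275/684)·(-114/275) = 1/6 ✓; 3 stages ⇒ order 3.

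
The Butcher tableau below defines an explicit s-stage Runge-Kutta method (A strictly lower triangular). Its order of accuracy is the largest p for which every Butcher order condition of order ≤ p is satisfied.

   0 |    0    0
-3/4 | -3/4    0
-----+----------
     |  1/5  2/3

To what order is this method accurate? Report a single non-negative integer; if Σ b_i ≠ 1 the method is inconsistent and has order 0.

0

b = (1/5, 2/3)
c = (0, -3/4)
Σ b_i: 1/5·1 + 2/3·1 = 13/15 ≠ 1 ⇒ order 0.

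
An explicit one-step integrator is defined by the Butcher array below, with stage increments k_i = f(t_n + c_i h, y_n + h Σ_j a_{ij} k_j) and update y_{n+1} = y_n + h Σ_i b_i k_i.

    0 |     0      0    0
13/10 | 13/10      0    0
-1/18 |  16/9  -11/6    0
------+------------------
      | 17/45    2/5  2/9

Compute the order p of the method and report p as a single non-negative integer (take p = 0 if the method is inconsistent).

1

b = (17/45, 2/5, 2/9)
c = (0, 13/10, -1/18)
Ac = (0, 0, -143/60)
Σ b_i: 17/45·1 + 2/5·1 + 2/9·1 = 1 ✓
b·c: 2/5·13/10 + 2/9·(-1/18) = 1028/2025 ≠ 1/2 ⇒ order 1.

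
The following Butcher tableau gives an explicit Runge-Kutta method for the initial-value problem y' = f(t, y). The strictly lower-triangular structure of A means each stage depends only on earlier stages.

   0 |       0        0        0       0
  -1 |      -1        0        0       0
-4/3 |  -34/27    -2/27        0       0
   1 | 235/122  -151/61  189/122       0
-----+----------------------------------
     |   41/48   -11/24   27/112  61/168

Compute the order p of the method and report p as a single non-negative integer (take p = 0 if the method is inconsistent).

4

b = (41/48, -11/24, 27/112, 61/168)
c = (0, -1, -4/3, 1)
Ac = (0, 0, 2/27, 25/61)
Σ b_i: 41/48·1 + (-11/24)·1 + 27/112·1 + 61/168·1 = 1 ✓
b·c: (-11/24)·(-1) + 27/112·(-4/3) + 61/168·1 = 1/2 ✓
b·c²: (-11/24)·1 + 27/112·16/9 + 61/168·1 = 1/3 ✓
b·Ac: 27/112·2/27 + 61/168·25/61 = 1/6 ✓
b·c³: (-11/24)·(-1) + 27/112·(-64/27) + 61/168·1 = 1/4 ✓
b·(c∘Ac): 27/112·(-8/81) + 61/168·25/61 = 1/8 ✓
b·Ac²: 27/112·(-2/27) + 61/168·17/61 = 1/12 ✓
b·A²c: 61/168·7/61 = 1/24 ✓; 4 stages ⇒ order 4.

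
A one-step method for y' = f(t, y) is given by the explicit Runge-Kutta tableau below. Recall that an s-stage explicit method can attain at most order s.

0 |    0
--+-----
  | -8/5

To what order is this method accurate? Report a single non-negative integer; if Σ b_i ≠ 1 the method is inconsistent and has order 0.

0

b = (-8/5)
c = (0)
Σ b_i: (-8/5)·1 = -8/5 ≠ 1 ⇒ order 0.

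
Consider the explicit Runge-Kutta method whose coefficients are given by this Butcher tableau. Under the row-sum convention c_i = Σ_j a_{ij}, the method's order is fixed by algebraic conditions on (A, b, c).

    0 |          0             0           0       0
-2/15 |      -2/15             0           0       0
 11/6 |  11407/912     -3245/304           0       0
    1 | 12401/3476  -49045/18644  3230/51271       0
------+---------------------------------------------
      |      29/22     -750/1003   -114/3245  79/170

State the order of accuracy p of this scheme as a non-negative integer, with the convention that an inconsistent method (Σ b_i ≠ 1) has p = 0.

4

b = (29/22, -750/1003, -114/3245, 79/170)
c = (0, -2/15, 11/6, 1)
Ac = (0, 0, 649/456, 221/474)
Σ b_i: 29/22·1 + (-750/1003)·1 + (-114/3245)·1 + 79/170·1 = 1 ✓
b·c: (-750/1003)·(-2/15) + (-114/3245)·11/6 + 79/170·1 = 1/2 ✓
b·c²: (-750/1003)·4/225 + (-114/3245)·121/36 + 79/170·1 = 1/3 ✓
b·Ac: (-114/3245)·649/456 + 79/170·221/474 = 1/6 ✓
b·c³: (-750/1003)·(-8/3375) + (-114/3245)·1331/216 + 79/170·1 = 1/4 ✓
b·(c∘Ac): (-114/3245)·7139/2736 + 79/170·221/474 = 1/8 ✓
b·Ac²: (-114/3245)·(-649/3420) + 79/170·391/2370 = 1/12 ✓
b·A²c: 79/170·85/948 = 1/24 ✓; 4 stages ⇒ order 4.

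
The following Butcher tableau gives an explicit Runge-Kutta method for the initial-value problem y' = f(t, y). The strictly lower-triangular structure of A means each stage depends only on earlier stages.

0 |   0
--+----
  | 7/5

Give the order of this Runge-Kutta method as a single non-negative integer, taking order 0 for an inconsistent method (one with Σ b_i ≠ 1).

0

b = (7/5)
c = (0)
Σ b_i: 7/5·1 = 7/5 ≠ 1 ⇒ order 0.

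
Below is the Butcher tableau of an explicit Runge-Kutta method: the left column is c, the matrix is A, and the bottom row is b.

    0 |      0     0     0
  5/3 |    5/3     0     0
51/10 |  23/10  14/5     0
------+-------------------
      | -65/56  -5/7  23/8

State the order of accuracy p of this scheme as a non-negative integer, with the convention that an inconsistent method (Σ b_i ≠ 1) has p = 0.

1

b = (-65/56, -5/7, 23/8)
c = (0, 5/3, 51/10)
Ac = (0, 0, 14/3)
Σ b_i: (-65/56)·1 + (-5/7)·1 + 23/8·1 = 1 ✓
b·c: (-5/7)·5/3 + 23/8·51/10 = 22633/1680 ≠ 1/2 ⇒ order 1.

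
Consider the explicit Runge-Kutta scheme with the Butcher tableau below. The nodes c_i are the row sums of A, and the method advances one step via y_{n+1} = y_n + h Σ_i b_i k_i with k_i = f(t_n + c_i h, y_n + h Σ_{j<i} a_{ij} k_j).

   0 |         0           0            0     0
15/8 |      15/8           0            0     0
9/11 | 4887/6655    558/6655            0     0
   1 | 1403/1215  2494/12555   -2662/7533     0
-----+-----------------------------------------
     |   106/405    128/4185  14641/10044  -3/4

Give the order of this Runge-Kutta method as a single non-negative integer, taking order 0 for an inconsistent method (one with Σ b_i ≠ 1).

b = (106/405, 128/4185, 14641/10044, -3/4)
c = (0, 15/8, 9/11, 1)
Ac = (0, 0, 837/5324, 1/12)
Σ b_i: 106/405·1 + 128/4185·1 + 14641/10044·1 + (-3/4)·1 = 1 ✓
b·c: 128/4185·15/8 + 14641/10044·9/11 + (-3/4)·1 = 1/2 ✓
b·c²: 128/4185·225/64 + 14641/10044·81/121 + (-3/4)·1 = 1/3 ✓
b·Ac: 14641/10044·837/5324 + (-3/4)·1/12 = 1/6 ✓
b·c³: 128/4185·3375/512 + 14641/10044·729/1331 + (-3/4)·1 = 1/4 ✓
b·(c∘Ac): 14641/10044·7533/58564 + (-3/4)·1/12 = 1/8 ✓
b·Ac²: 14641/10044·12555/42592 + (-3/4)·133/288 = 1/12 ✓
b·A²c: (-3/4)·(-1/18) = 1/24 ✓; 4 stages ⇒ order 4.

4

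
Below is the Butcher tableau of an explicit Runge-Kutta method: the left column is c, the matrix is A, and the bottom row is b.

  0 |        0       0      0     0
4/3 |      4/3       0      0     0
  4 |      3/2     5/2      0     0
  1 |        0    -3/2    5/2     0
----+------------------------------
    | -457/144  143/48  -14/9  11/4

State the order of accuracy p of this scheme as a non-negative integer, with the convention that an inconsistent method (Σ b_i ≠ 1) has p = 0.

2

b = (-457/144, 143/48, -14/9, 11/4)
c = (0, 4/3, 4, 1)
Ac = (0, 0, 10/3, 8)
Σ b_i: (-457/144)·1 + 143/48·1 + (-14/9)·1 + 11/4·1 = 1 ✓
b·c: 143/48·4/3 + (-14/9)·4 + 11/4·1 = 1/2 ✓
b·c²: 143/48·16/9 + (-14/9)·16 + 11/4·1 = -1819/108 ≠ 1/3 ⇒ order 2.
b·Ac: (-14/9)·10/3 + 11/4·8 = 454/27 ≠ 1/6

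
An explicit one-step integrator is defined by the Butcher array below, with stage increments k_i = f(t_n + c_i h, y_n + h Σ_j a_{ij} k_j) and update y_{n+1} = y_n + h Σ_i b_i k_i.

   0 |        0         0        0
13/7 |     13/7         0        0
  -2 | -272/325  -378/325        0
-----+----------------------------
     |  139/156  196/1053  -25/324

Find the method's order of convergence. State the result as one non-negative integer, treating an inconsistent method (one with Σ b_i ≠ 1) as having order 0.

b = (139/156, 196/1053, -25/324)
c = (0, 13/7, -2)
Ac = (0, 0, -54/25)
Σ b_i: 139/156·1 + 196/1053·1 + (-25/324)·1 = 1 ✓
b·c: 196/1053·13/7 + (-25/324)·(-2) = 1/2 ✓
b·c²: 196/1053·169/49 + (-25/324)·4 = 1/3 ✓
b·Ac: (-25/324)·(-54/25) = 1/6 ✓; 3 stages ⇒ order 3.

3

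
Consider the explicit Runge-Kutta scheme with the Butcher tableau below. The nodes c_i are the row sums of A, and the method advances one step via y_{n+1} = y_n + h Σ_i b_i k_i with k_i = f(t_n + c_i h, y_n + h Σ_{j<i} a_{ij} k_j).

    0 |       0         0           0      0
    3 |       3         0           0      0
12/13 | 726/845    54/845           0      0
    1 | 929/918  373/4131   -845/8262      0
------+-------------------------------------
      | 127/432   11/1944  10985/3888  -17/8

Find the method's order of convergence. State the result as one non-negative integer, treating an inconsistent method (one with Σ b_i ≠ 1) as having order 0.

4

b = (127/432, 11/1944, 10985/3888, -17/8)
c = (0, 3, 12/13, 1)
Ac = (0, 0, 162/845, 3/17)
Σ b_i: 127/432·1 + 11/1944·1 + 10985/3888·1 + (-17/8)·1 = 1 ✓
b·c: 11/1944·3 + 10985/3888·12/13 + (-17/8)·1 = 1/2 ✓
b·c²: 11/1944·9 + 10985/3888·144/169 + (-17/8)·1 = 1/3 ✓
b·Ac: 10985/3888·162/845 + (-17/8)·3/17 = 1/6 ✓
b·c³: 11/1944·27 + 10985/3888·1728/2197 + (-17/8)·1 = 1/4 ✓
b·(c∘Ac): 10985/3888·1944/10985 + (-17/8)·3/17 = 1/8 ✓
b·Ac²: 10985/3888·486/845 + (-17/8)·37/51 = 1/12 ✓
b·A²c: (-17/8)·(-1/51) = 1/24 ✓; 4 stages ⇒ order 4.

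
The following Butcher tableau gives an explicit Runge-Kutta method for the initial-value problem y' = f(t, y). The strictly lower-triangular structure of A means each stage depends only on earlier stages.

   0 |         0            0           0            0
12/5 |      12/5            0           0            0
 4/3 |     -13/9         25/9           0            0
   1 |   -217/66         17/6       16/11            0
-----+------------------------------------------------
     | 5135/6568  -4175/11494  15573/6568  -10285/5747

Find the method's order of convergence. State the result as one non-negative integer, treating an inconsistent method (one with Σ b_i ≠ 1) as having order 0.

3

b = (5135/6568, -4175/11494, 15573/6568, -10285/5747)
c = (0, 12/5, 4/3, 1)
Ac = (0, 0, 20/3, 1442/165)
Σ b_i: 5135/6568·1 + (-4175/11494)·1 + 15573/6568·1 + (-10285/5747)·1 = 1 ✓
b·c: (-4175/11494)·12/5 + 15573/6568·4/3 + (-10285/5747)·1 = 1/2 ✓
b·c²: (-4175/11494)·144/25 + 15573/6568·16/9 + (-10285/5747)·1 = 1/3 ✓
b·Ac: 15573/6568·20/3 + (-10285/5747)·1442/165 = 1/6 ✓
b·c³: (-4175/11494)·1728/125 + 15573/6568·64/27 + (-10285/5747)·1 = -43991/36945 ≠ 1/4 ⇒ order 3.
b·(c∘Ac): 15573/6568·80/9 + (-10285/5747)·1442/165 = 13388/2463 ≠ 1/8
b·Ac²: 15573/6568·16 + (-10285/5747)·46792/2475 = 1060886/258615 ≠ 1/12
b·A²c: (-10285/5747)·320/33 = -299200/17241 ≠ 1/24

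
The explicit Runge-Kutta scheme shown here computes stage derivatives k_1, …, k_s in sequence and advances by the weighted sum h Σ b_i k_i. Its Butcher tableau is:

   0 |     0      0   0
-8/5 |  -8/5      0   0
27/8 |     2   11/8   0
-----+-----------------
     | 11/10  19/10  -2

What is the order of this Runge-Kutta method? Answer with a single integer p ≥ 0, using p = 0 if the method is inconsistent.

b = (11/10, 19/10, -2)
c = (0, -8/5, 27/8)
Ac = (0, 0, -11/5)
Σ b_i: 11/10·1 + 19/10·1 + (-2)·1 = 1 ✓
b·c: 19/10·(-8/5) + (-2)·27/8 = -979/100 ≠ 1/2 ⇒ order 1.

1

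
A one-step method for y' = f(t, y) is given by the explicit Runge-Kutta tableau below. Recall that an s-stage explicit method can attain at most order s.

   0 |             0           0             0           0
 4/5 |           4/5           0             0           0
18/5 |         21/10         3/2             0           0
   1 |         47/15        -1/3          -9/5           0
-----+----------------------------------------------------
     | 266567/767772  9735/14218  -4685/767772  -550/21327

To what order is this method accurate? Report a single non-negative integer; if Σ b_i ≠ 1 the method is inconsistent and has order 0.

3

b = (266567/767772, 9735/14218, -4685/767772, -550/21327)
c = (0, 4/5, 18/5, 1)
Ac = (0, 0, 6/5, -506/75)
Σ b_i: 266567/767772·1 + 9735/14218·1 + (-4685/767772)·1 + (-550/21327)·1 = 1 ✓
b·c: 9735/14218·4/5 + (-4685/767772)·18/5 + (-550/21327)·1 = 1/2 ✓
b·c²: 9735/14218·16/25 + (-4685/767772)·324/25 + (-550/21327)·1 = 1/3 ✓
b·Ac: (-4685/767772)·6/5 + (-550/21327)·(-506/75) = 1/6 ✓
b·c³: 9735/14218·64/125 + (-4685/767772)·5832/125 + (-550/21327)·1 = 21368/533175 ≠ 1/4 ⇒ order 3.
b·(c∘Ac): (-4685/767772)·108/25 + (-550/21327)·(-506/75) = 47227/319905 ≠ 1/8
b·Ac²: (-4685/767772)·24/25 + (-550/21327)·(-8828/375) = 64114/106635 ≠ 1/12
b·A²c: (-550/21327)·(-54/25) = 396/7109 ≠ 1/24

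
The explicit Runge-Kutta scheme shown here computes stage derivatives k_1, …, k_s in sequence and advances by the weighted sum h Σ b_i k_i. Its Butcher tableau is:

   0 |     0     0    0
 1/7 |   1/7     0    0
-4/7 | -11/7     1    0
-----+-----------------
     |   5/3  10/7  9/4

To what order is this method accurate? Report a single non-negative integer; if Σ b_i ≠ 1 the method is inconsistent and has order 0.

b = (5/3, 10/7, 9/4)
c = (0, 1/7, -4/7)
Ac = (0, 0, 1/7)
Σ b_i: 5/3·1 + 10/7·1 + 9/4·1 = 449/84 ≠ 1 ⇒ order 0.

0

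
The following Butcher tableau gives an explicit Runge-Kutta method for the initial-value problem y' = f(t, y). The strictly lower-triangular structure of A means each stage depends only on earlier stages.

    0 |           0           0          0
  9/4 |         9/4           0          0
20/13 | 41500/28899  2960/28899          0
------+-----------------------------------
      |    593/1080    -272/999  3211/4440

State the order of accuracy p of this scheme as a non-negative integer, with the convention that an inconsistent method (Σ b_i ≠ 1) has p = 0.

3

b = (593/1080, -272/999, 3211/4440)
c = (0, 9/4, 20/13)
Ac = (0, 0, 740/3211)
Σ b_i: 593/1080·1 + (-272/999)·1 + 3211/4440·1 = 1 ✓
b·c: (-272/999)·9/4 + 3211/4440·20/13 = 1/2 ✓
b·c²: (-272/999)·81/16 + 3211/4440·400/169 = 1/3 ✓
b·Ac: 3211/4440·740/3211 = 1/6 ✓; 3 stages ⇒ order 3.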